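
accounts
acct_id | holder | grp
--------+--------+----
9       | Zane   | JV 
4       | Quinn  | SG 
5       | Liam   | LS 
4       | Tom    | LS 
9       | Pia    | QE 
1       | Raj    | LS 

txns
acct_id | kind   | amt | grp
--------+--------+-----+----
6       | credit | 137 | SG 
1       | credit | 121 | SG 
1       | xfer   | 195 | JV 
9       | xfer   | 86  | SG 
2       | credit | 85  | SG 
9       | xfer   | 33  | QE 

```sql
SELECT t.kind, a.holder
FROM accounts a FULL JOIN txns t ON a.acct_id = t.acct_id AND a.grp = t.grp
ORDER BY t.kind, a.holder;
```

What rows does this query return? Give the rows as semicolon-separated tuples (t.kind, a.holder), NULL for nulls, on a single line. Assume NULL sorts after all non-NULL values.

FULL OUTER JOIN keeps every row from both sides; unmatched rows get NULL for the other side's columns.
Matching on a.acct_id = t.acct_id AND a.grp = t.grp.
Matched pairs: 1; unmatched a rows kept: 5; unmatched t rows kept: 5.

(credit, NULL); (credit, NULL); (credit, NULL); (xfer, Pia); (xfer, NULL); (xfer, NULL); (NULL, Liam); (NULL, Quinn); (NULL, Raj); (NULL, Tom); (NULL, Zane)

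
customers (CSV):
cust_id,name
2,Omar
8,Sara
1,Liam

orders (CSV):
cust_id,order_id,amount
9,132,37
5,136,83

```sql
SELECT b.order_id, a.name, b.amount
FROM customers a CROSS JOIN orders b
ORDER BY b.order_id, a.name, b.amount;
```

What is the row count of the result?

6

CROSS JOIN pairs every row of `customers` with every row of `orders`: 3 × 2 = 6 rows.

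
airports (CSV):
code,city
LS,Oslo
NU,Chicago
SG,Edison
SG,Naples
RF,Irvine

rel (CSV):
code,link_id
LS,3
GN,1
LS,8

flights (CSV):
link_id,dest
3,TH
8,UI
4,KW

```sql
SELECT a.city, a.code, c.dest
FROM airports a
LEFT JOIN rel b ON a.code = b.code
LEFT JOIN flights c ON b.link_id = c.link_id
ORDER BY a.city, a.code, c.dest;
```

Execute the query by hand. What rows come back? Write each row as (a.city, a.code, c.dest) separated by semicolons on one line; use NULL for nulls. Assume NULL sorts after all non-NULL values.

Evaluate left to right. First `airports a LEFT JOIN rel b` on code: 6 row(s).
Then LEFT JOIN `flights c` on link_id: each of those 6 rows is kept; rows whose b.link_id has no match in c get NULL for c's columns.

(Chicago, NU, NULL); (Edison, SG, NULL); (Irvine, RF, NULL); (Naples, SG, NULL); (Oslo, LS, TH); (Oslo, LS, UI)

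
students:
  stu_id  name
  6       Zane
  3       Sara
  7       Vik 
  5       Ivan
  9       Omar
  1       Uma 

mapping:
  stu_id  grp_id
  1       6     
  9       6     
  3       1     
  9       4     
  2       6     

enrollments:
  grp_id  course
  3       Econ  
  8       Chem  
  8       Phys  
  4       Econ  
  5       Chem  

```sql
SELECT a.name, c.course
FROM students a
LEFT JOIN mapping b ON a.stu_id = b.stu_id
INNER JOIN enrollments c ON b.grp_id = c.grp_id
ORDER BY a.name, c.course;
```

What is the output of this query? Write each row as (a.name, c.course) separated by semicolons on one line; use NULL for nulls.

Evaluate left to right. First `students a LEFT JOIN mapping b` on stu_id: 7 row(s).
Then INNER JOIN `enrollments c` on grp_id: keep only rows whose b.grp_id appears in c.

(Omar, Econ)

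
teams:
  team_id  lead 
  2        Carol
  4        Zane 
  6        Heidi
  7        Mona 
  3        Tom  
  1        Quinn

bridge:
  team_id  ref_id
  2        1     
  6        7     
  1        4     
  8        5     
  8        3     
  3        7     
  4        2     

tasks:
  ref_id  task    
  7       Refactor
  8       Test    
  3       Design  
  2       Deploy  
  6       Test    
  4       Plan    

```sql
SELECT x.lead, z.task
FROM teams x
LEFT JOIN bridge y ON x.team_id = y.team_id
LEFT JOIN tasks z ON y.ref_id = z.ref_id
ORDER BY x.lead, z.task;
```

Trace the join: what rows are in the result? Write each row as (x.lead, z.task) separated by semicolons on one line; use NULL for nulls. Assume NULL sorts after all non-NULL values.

(Carol, NULL); (Heidi, Refactor); (Mona, NULL); (Quinn, Plan); (Tom, Refactor); (Zane, Deploy)

Evaluate left to right. First `teams x LEFT JOIN bridge y` on team_id: 6 row(s).
Then LEFT JOIN `tasks z` on ref_id: each of those 6 rows is kept; rows whose y.ref_id has no match in z get NULL for z's columns.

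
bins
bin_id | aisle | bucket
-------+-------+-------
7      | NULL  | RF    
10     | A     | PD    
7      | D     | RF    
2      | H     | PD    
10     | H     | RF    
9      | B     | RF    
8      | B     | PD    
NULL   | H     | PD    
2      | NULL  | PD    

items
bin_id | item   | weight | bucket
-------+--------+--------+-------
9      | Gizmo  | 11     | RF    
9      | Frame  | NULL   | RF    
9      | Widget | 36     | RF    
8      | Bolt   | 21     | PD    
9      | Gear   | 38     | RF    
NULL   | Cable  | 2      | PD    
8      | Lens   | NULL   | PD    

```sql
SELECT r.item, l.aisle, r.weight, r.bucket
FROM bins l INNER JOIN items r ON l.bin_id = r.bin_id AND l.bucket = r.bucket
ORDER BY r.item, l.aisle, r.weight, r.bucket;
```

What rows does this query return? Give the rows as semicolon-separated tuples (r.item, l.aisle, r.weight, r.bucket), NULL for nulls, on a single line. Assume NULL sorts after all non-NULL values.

(Bolt, B, 21, PD); (Frame, B, NULL, RF); (Gear, B, 38, RF); (Gizmo, B, 11, RF); (Lens, B, NULL, PD); (Widget, B, 36, RF)

INNER JOIN keeps only pairs where the ON condition holds.
Matching on l.bin_id = r.bin_id AND l.bucket = r.bucket. A NULL in a compared column never satisfies the condition.
- l row (bin_id=7, bucket=RF): no match → dropped.
- l row (bin_id=10, bucket=PD): no match → dropped.
- l row (bin_id=7, bucket=RF): no match → dropped.
- l row (bin_id=2, bucket=PD): no match → dropped.
- l row (bin_id=10, bucket=RF): no match → dropped.
- l row (bin_id=9, bucket=RF): matches 4 r row(s) → 4 output row(s).
- l row (bin_id=8, bucket=PD): matches 2 r row(s) → 2 output row(s).
- l row (bin_id=NULL, bucket=PD): no match → dropped.
- l row (bin_id=2, bucket=PD): no match → dropped.
After projecting and ordering:
r.item | l.aisle | r.weight | r.bucket
Bolt | B | 21 | PD
Frame | B | NULL | RF
Gear | B | 38 | RF
Gizmo | B | 11 | RF
Lens | B | NULL | PD
Widget | B | 36 | RF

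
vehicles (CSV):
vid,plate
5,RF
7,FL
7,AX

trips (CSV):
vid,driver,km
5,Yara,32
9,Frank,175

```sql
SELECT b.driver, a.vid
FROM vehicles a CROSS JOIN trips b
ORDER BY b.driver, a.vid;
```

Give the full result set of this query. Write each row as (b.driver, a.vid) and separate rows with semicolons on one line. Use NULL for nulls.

CROSS JOIN pairs every row of `vehicles` with every row of `trips`: 3 × 2 = 6 rows.

(Frank, 5); (Frank, 7); (Frank, 7); (Yara, 5); (Yara, 7); (Yara, 7)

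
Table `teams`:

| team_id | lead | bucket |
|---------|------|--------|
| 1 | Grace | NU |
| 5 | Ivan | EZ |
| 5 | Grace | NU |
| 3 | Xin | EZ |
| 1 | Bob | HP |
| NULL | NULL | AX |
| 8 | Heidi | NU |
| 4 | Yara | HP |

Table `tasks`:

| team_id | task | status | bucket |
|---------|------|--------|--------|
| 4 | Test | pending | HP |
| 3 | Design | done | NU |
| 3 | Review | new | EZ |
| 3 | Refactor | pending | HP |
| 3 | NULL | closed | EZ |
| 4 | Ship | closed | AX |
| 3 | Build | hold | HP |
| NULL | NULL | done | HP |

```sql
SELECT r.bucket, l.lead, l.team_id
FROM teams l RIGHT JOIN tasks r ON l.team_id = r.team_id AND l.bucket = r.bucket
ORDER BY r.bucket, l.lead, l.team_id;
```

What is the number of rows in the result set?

RIGHT JOIN keeps every row from `tasks`; unmatched rows get NULL for `teams`'s columns.
Matching on l.team_id = r.team_id AND l.bucket = r.bucket. A NULL in a compared column never satisfies the condition.
Matched pairs: 3; unmatched r rows kept: 5.
Total: 3 matched + 5 padded = 8 rows.

8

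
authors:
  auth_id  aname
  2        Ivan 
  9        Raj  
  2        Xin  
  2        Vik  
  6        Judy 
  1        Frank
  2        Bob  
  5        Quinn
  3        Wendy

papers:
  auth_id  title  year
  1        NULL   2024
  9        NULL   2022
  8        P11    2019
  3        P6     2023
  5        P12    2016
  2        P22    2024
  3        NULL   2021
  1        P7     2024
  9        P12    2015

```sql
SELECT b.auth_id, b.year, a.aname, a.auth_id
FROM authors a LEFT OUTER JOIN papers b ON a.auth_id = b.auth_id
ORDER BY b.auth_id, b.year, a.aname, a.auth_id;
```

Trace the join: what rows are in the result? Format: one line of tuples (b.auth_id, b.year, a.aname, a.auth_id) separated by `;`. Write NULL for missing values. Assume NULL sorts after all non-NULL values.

(1, 2024, Frank, 1); (1, 2024, Frank, 1); (2, 2024, Bob, 2); (2, 2024, Ivan, 2); (2, 2024, Vik, 2); (2, 2024, Xin, 2); (3, 2021, Wendy, 3); (3, 2023, Wendy, 3); (5, 2016, Quinn, 5); (9, 2015, Raj, 9); (9, 2022, Raj, 9); (NULL, NULL, Judy, 6)

LEFT JOIN keeps every row from `authors`; unmatched rows get NULL for `papers`'s columns.
Matching on a.auth_id = b.auth_id.
- auth_id=2: 1 matching b row(s), so 1 row(s) emitted.
- auth_id=9: 2 matching b row(s), so 2 row(s) emitted.
- auth_id=2: 1 matching b row(s), so 1 row(s) emitted.
- auth_id=2: 1 matching b row(s), so 1 row(s) emitted.
- auth_id=6: no b row matches, row kept with b columns NULL.
- auth_id=1: 2 matching b row(s), so 2 row(s) emitted.
- auth_id=2: 1 matching b row(s), so 1 row(s) emitted.
- auth_id=5: 1 matching b row(s), so 1 row(s) emitted.
- auth_id=3: 2 matching b row(s), so 2 row(s) emitted.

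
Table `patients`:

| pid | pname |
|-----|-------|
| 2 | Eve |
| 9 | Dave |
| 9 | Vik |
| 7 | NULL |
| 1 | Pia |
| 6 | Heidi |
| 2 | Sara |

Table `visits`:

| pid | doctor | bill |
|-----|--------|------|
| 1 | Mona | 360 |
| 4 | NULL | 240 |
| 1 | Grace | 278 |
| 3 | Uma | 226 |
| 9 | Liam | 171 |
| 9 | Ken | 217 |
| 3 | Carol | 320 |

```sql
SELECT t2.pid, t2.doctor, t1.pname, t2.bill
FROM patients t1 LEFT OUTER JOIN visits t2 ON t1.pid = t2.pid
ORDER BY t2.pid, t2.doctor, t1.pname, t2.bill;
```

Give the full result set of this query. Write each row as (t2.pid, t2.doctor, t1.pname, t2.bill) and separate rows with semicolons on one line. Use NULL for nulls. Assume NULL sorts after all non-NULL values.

LEFT JOIN keeps every row from `patients`; unmatched rows get NULL for `visits`'s columns.
Matching on t1.pid = t2.pid.
- pid=2: no t2 row matches, row kept with t2 columns NULL.
- pid=9: 2 matching t2 row(s), so 2 row(s) emitted.
- pid=9: 2 matching t2 row(s), so 2 row(s) emitted.
- pid=7: no t2 row matches, row kept with t2 columns NULL.
- pid=1: 2 matching t2 row(s), so 2 row(s) emitted.
- pid=6: no t2 row matches, row kept with t2 columns NULL.
- pid=2: no t2 row matches, row kept with t2 columns NULL.
After projecting and ordering:
t2.pid | t2.doctor | t1.pname | t2.bill
1 | Grace | Pia | 278
1 | Mona | Pia | 360
9 | Ken | Dave | 217
9 | Ken | Vik | 217
9 | Liam | Dave | 171
9 | Liam | Vik | 171
NULL | NULL | Eve | NULL
NULL | NULL | Heidi | NULL
NULL | NULL | Sara | NULL
NULL | NULL | NULL | NULL

(1, Grace, Pia, 278); (1, Mona, Pia, 360); (9, Ken, Dave, 217); (9, Ken, Vik, 217); (9, Liam, Dave, 171); (9, Liam, Vik, 171); (NULL, NULL, Eve, NULL); (NULL, NULL, Heidi, NULL); (NULL, NULL, Sara, NULL); (NULL, NULL, NULL, NULL)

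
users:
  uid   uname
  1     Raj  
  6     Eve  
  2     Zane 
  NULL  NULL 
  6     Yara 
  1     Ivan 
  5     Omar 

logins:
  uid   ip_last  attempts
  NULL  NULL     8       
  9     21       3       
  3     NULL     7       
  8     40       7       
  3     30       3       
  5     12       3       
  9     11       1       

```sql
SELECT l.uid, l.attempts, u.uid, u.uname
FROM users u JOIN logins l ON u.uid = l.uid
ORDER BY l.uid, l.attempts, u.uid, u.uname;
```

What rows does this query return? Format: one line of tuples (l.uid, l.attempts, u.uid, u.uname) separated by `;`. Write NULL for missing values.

INNER JOIN keeps only pairs where the ON condition holds.
Matching on u.uid = l.uid. A NULL in a compared column never satisfies the condition.
- u row (uid=1): no match → dropped.
- u row (uid=6): no match → dropped.
- u row (uid=2): no match → dropped.
- u row (uid=NULL): no match → dropped.
- u row (uid=6): no match → dropped.
- u row (uid=1): no match → dropped.
- u row (uid=5): matches 1 l row(s) → 1 output row(s).
After projecting and ordering:
l.uid | l.attempts | u.uid | u.uname
5 | 3 | 5 | Omar

(5, 3, 5, Omar)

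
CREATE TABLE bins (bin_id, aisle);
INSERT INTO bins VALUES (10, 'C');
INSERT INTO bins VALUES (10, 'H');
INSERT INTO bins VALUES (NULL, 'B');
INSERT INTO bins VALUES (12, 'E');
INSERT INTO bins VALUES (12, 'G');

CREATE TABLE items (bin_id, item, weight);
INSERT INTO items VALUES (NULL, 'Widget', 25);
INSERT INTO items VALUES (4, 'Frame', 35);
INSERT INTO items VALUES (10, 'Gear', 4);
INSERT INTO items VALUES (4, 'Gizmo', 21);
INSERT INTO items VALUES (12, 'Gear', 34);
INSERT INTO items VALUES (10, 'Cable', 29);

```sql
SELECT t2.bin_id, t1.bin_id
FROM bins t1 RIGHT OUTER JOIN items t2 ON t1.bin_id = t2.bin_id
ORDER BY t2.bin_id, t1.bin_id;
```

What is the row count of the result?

RIGHT JOIN keeps every row from `items`; unmatched rows get NULL for `bins`'s columns.
Matching on t1.bin_id = t2.bin_id. A NULL in a compared column never satisfies the condition.
- t1[0] bin_id=10 → 2 match(es) in t2 → 2 row(s).
- t1[1] bin_id=10 → 2 match(es) in t2 → 2 row(s).
- t1[2] bin_id=NULL → no match.
- t1[3] bin_id=12 → 1 match(es) in t2 → 1 row(s).
- t1[4] bin_id=12 → 1 match(es) in t2 → 1 row(s).
- plus 3 unmatched t2 row(s), each kept with NULL t1 columns.
Total: 6 matched + 3 padded = 9 rows.

9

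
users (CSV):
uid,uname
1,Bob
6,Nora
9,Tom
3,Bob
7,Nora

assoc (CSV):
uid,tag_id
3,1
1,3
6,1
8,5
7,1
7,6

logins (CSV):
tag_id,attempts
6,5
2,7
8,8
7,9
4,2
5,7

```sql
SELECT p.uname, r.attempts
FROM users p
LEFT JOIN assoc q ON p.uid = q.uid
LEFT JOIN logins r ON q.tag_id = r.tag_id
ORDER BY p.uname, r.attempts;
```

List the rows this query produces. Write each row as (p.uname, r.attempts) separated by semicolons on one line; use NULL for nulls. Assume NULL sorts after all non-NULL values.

Joins associate left-to-right: users LEFT JOIN assoc on uid gives 6 intermediate row(s).
Then LEFT JOIN `logins r` on tag_id: each of those 6 rows is kept; rows whose q.tag_id has no match in r get NULL for r's columns.

(Bob, NULL); (Bob, NULL); (Nora, 5); (Nora, NULL); (Nora, NULL); (Tom, NULL)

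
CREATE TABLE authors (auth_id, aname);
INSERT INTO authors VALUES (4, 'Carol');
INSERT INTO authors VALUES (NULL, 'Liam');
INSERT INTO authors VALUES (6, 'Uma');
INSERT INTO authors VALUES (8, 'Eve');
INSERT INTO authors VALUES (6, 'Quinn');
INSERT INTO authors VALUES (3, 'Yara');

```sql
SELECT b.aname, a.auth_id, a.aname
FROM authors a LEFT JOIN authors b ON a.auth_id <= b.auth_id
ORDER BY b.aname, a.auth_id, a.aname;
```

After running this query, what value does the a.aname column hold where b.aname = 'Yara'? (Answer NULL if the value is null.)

LEFT JOIN keeps every row from `authors a`; unmatched rows get NULL for `authors b`'s columns.
Matching on a.auth_id <= b.auth_id. A NULL in a compared column never satisfies the condition.
Matched pairs: 16; unmatched a rows kept: 1.

Yara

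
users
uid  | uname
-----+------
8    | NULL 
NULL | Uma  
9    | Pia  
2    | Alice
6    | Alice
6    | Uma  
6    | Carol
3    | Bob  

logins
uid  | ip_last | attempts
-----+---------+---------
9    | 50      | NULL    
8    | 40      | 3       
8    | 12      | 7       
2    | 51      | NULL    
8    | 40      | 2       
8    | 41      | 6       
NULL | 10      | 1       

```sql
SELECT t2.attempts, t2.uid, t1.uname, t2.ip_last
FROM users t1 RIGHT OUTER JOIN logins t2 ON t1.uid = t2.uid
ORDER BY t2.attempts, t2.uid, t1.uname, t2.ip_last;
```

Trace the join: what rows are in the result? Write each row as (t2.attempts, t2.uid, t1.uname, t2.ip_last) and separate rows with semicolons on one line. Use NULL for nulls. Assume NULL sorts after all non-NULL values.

RIGHT JOIN keeps every row from `logins`; unmatched rows get NULL for `users`'s columns.
Matching on t1.uid = t2.uid. A NULL in a compared column never satisfies the condition.
Matched pairs: 6; unmatched t2 rows kept: 1.

(1, NULL, NULL, 10); (2, 8, NULL, 40); (3, 8, NULL, 40); (6, 8, NULL, 41); (7, 8, NULL, 12); (NULL, 2, Alice, 51); (NULL, 9, Pia, 50)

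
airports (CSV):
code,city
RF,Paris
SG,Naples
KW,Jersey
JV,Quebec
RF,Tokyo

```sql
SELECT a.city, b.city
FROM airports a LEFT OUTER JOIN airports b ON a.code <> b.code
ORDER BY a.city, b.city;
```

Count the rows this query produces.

18

LEFT JOIN keeps every row from `airports a`; unmatched rows get NULL for `airports b`'s columns.
Matching on a.code <> b.code.
- a row (code=RF): matches 3 b row(s) → 3 output row(s).
- a row (code=SG): matches 4 b row(s) → 4 output row(s).
- a row (code=KW): matches 4 b row(s) → 4 output row(s).
- a row (code=JV): matches 4 b row(s) → 4 output row(s).
- a row (code=RF): matches 3 b row(s) → 3 output row(s).
Total: 18 rows.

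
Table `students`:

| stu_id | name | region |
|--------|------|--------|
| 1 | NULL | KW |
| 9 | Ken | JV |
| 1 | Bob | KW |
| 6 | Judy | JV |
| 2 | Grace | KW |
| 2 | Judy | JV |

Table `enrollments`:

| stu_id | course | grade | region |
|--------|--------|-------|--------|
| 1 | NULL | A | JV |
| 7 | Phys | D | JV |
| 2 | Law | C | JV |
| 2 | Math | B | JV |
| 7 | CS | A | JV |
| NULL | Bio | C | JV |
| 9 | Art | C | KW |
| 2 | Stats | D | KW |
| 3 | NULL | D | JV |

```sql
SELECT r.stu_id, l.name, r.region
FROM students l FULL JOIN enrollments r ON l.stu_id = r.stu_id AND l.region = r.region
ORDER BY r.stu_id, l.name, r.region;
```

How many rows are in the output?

FULL OUTER JOIN keeps every row from both sides; unmatched rows get NULL for the other side's columns.
Matching on l.stu_id = r.stu_id AND l.region = r.region. A NULL in a compared column never satisfies the condition.
Matched pairs: 3; unmatched l rows kept: 4; unmatched r rows kept: 6.
Total: 3 matched + 10 padded = 13 rows.

13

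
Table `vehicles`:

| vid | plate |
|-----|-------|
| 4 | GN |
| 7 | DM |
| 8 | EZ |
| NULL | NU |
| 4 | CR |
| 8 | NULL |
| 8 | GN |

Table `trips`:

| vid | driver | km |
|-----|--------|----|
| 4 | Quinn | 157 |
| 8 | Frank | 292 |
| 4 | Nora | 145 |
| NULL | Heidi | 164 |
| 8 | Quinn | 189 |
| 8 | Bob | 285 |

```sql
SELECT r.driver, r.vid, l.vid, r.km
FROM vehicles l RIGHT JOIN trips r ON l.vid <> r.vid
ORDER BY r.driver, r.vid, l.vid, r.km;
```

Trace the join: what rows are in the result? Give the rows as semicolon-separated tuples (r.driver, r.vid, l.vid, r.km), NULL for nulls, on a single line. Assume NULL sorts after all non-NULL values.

(Bob, 8, 4, 285); (Bob, 8, 4, 285); (Bob, 8, 7, 285); (Frank, 8, 4, 292); (Frank, 8, 4, 292); (Frank, 8, 7, 292); (Heidi, NULL, NULL, 164); (Nora, 4, 7, 145); (Nora, 4, 8, 145); (Nora, 4, 8, 145); (Nora, 4, 8, 145); (Quinn, 4, 7, 157); (Quinn, 4, 8, 157); (Quinn, 4, 8, 157); (Quinn, 4, 8, 157); (Quinn, 8, 4, 189); (Quinn, 8, 4, 189); (Quinn, 8, 7, 189)

RIGHT JOIN keeps every row from `trips`; unmatched rows get NULL for `vehicles`'s columns.
Matching on l.vid <> r.vid. A NULL in a compared column never satisfies the condition.
Matched pairs: 17; unmatched r rows kept: 1.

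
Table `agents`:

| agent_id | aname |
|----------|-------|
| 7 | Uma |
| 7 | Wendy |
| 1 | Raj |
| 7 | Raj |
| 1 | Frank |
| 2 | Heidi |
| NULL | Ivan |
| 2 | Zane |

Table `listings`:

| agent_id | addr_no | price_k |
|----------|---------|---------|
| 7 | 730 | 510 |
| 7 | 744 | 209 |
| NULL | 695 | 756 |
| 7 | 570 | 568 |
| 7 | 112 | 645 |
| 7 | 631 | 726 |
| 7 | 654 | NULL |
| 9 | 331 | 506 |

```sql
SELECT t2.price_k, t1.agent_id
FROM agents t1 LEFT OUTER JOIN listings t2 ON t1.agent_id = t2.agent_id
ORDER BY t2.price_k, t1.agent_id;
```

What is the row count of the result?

LEFT JOIN keeps every row from `agents`; unmatched rows get NULL for `listings`'s columns.
Matching on t1.agent_id = t2.agent_id. A NULL in a compared column never satisfies the condition.
Matched pairs: 18; unmatched t1 rows kept: 5.
Total: 18 matched + 5 padded = 23 rows.

23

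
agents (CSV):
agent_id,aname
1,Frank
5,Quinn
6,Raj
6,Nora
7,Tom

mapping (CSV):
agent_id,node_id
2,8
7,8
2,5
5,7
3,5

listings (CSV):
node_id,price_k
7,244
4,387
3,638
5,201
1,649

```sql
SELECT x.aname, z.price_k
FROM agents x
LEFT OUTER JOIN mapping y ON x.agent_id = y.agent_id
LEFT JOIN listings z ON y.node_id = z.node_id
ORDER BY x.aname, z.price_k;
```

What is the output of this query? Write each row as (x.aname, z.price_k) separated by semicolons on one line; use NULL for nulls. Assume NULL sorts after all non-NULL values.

Evaluate left to right. First `agents x LEFT JOIN mapping y` on agent_id: 5 row(s).
Then LEFT JOIN `listings z` on node_id: each of those 5 rows is kept; rows whose y.node_id has no match in z get NULL for z's columns.

(Frank, NULL); (Nora, NULL); (Quinn, 244); (Raj, NULL); (Tom, NULL)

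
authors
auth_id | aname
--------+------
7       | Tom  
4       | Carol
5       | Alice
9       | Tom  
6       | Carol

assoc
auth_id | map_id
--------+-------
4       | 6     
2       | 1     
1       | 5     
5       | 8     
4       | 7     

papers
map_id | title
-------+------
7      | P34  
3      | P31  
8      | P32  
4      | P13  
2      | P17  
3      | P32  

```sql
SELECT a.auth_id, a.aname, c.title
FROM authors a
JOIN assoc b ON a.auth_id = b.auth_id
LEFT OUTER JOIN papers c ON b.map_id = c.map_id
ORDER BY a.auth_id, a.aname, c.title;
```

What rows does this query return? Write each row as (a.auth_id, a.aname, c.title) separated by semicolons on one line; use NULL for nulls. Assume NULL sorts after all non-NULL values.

Joins associate left-to-right: authors INNER JOIN assoc on auth_id gives 3 intermediate row(s).
Then LEFT JOIN `papers c` on map_id: each of those 3 rows is kept; rows whose b.map_id has no match in c get NULL for c's columns.

(4, Carol, P34); (4, Carol, NULL); (5, Alice, P32)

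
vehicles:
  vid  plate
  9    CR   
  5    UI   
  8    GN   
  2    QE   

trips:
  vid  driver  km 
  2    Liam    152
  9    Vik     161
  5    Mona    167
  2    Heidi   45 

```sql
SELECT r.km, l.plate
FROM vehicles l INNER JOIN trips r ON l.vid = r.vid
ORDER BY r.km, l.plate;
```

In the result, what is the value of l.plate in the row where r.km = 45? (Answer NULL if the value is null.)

QE

INNER JOIN keeps only pairs where the ON condition holds.
Matching on l.vid = r.vid.
- l row (vid=9): matches 1 r row(s) → 1 output row(s).
- l row (vid=5): matches 1 r row(s) → 1 output row(s).
- l row (vid=8): no match → dropped.
- l row (vid=2): matches 2 r row(s) → 2 output row(s).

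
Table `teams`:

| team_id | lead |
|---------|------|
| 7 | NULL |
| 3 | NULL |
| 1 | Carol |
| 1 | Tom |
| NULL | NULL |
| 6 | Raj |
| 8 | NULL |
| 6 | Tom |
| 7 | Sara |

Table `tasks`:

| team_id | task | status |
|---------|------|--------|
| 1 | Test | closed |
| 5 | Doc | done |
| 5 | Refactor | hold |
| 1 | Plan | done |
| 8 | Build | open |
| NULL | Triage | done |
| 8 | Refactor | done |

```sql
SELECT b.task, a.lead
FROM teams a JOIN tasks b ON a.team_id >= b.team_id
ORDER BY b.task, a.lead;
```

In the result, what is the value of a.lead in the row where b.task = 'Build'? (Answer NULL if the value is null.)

NULL

INNER JOIN keeps only pairs where the ON condition holds.
Matching on a.team_id >= b.team_id. A NULL in a compared column never satisfies the condition.
- team_id=7: 4 matching b row(s), so 4 row(s) emitted.
- team_id=3: 2 matching b row(s), so 2 row(s) emitted.
- team_id=1: 2 matching b row(s), so 2 row(s) emitted.
- team_id=1: 2 matching b row(s), so 2 row(s) emitted.
- team_id=NULL: no matching b row, dropped.
- team_id=6: 4 matching b row(s), so 4 row(s) emitted.
- team_id=8: 6 matching b row(s), so 6 row(s) emitted.
- team_id=6: 4 matching b row(s), so 4 row(s) emitted.
- team_id=7: 4 matching b row(s), so 4 row(s) emitted.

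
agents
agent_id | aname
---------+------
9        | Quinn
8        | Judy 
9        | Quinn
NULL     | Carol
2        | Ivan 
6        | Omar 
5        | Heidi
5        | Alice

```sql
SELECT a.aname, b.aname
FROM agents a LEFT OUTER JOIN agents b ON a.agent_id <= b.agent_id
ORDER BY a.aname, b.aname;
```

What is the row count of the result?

LEFT JOIN keeps every row from `agents a`; unmatched rows get NULL for `agents b`'s columns.
Matching on a.agent_id <= b.agent_id. A NULL in a compared column never satisfies the condition.
- a[0] agent_id=9 → 2 match(es) in b → 2 row(s).
- a[1] agent_id=8 → 3 match(es) in b → 3 row(s).
- a[2] agent_id=9 → 2 match(es) in b → 2 row(s).
- a[3] agent_id=NULL → no match; kept with NULLs on the b side.
- a[4] agent_id=2 → 7 match(es) in b → 7 row(s).
- a[5] agent_id=6 → 4 match(es) in b → 4 row(s).
- a[6] agent_id=5 → 6 match(es) in b → 6 row(s).
- a[7] agent_id=5 → 6 match(es) in b → 6 row(s).
Total: 30 matched + 1 padded = 31 rows.

31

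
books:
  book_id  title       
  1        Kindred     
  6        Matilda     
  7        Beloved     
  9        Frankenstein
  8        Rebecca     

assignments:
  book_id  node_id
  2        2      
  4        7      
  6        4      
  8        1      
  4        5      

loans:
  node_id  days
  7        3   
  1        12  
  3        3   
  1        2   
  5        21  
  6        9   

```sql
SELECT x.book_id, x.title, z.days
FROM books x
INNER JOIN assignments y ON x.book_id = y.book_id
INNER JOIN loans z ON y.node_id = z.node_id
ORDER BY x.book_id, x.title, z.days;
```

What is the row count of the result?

Step 1 — x INNER JOIN y on book_id → 2 row(s).
Then INNER JOIN `loans z` on node_id: keep only rows whose y.node_id appears in z.
Result: 2 row(s).

2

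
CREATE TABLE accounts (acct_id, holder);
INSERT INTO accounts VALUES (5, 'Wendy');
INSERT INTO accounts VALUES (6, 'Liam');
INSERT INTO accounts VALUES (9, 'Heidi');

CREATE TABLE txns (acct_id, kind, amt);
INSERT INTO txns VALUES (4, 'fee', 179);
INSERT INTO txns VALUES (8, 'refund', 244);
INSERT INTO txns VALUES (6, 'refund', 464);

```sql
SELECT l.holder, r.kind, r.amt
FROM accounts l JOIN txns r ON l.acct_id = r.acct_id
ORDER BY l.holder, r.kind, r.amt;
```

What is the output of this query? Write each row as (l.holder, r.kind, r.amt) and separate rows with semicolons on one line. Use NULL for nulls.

(Liam, refund, 464)

INNER JOIN keeps only pairs where the ON condition holds.
Matching on l.acct_id = r.acct_id.
- l (acct_id=5) has no partner → excluded.
- l (acct_id=6) pairs with 1 row(s) of r.
- l (acct_id=9) has no partner → excluded.
After projecting and ordering:
l.holder | r.kind | r.amt
Liam | refund | 464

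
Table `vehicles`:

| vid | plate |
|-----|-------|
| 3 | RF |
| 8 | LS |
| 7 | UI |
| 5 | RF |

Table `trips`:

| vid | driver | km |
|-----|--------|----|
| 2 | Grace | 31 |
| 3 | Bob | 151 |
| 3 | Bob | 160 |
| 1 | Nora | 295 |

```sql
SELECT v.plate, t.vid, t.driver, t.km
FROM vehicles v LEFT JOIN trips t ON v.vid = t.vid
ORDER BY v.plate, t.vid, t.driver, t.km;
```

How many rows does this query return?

5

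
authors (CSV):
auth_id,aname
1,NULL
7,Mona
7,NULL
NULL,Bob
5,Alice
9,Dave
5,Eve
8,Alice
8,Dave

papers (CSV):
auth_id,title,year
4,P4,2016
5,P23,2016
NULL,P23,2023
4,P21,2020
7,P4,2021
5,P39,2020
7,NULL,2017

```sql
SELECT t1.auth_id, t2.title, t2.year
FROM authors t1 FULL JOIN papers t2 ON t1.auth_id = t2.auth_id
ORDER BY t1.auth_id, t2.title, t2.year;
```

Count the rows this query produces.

FULL OUTER JOIN keeps every row from both sides; unmatched rows get NULL for the other side's columns.
Matching on t1.auth_id = t2.auth_id. A NULL in a compared column never satisfies the condition.
Matched pairs: 8; unmatched t1 rows kept: 5; unmatched t2 rows kept: 3.
Total: 8 matched + 8 padded = 16 rows.

16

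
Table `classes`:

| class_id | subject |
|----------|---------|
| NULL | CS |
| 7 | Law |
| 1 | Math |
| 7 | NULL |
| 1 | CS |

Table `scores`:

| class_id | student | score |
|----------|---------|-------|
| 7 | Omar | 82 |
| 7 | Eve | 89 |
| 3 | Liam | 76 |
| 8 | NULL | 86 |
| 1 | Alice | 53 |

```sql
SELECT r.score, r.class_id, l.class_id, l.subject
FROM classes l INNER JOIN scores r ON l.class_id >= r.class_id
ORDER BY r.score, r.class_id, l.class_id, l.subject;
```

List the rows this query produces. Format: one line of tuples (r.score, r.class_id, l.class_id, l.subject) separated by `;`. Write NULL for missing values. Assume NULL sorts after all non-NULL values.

INNER JOIN keeps only pairs where the ON condition holds.
Matching on l.class_id >= r.class_id. A NULL in a compared column never satisfies the condition.
- l row (class_id=NULL): no match → dropped.
- l row (class_id=7): matches 4 r row(s) → 4 output row(s).
- l row (class_id=1): matches 1 r row(s) → 1 output row(s).
- l row (class_id=7): matches 4 r row(s) → 4 output row(s).
- l row (class_id=1): matches 1 r row(s) → 1 output row(s).
After projecting and ordering:
r.score | r.class_id | l.class_id | l.subject
53 | 1 | 1 | CS
53 | 1 | 1 | Math
53 | 1 | 7 | Law
53 | 1 | 7 | NULL
76 | 3 | 7 | Law
76 | 3 | 7 | NULL
82 | 7 | 7 | Law
82 | 7 | 7 | NULL
89 | 7 | 7 | Law
89 | 7 | 7 | NULL

(53, 1, 1, CS); (53, 1, 1, Math); (53, 1, 7, Law); (53, 1, 7, NULL); (76, 3, 7, Law); (76, 3, 7, NULL); (82, 7, 7, Law); (82, 7, 7, NULL); (89, 7, 7, Law); (89, 7, 7, NULL)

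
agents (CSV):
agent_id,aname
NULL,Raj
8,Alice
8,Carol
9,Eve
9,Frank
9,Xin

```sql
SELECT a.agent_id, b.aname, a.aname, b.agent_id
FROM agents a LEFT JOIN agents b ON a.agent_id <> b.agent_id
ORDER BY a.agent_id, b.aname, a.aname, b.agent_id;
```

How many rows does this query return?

13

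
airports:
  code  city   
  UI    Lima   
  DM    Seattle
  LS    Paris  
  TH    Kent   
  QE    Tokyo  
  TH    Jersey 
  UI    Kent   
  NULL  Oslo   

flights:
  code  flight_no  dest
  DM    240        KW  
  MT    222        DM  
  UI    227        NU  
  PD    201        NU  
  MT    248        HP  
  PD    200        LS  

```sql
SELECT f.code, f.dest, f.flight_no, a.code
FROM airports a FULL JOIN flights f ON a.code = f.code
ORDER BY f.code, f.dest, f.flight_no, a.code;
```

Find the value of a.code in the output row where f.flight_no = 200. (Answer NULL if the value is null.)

NULL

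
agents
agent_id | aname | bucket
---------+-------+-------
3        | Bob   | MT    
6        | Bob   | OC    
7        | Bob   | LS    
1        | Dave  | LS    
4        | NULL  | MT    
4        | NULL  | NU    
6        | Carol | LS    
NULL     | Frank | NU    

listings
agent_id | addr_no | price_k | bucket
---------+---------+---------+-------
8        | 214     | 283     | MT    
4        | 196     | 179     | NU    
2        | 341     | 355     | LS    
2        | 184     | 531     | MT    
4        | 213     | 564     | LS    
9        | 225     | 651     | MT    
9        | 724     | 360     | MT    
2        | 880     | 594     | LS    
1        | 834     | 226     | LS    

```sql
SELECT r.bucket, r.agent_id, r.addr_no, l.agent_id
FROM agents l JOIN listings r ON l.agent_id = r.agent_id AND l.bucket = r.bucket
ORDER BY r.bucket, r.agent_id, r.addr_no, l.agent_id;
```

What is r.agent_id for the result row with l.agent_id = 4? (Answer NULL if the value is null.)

4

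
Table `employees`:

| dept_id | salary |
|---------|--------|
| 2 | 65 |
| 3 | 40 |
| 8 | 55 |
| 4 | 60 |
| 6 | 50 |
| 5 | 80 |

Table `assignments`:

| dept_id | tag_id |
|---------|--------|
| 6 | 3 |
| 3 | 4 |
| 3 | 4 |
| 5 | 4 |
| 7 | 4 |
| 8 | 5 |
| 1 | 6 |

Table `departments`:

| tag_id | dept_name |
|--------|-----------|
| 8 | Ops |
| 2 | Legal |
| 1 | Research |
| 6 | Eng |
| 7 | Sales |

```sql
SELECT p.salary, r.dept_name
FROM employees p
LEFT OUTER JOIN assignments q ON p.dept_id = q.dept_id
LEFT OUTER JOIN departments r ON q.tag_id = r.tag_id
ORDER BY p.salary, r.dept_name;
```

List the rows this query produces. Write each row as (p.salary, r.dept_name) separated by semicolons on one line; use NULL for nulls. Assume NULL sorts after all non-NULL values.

Step 1 — p LEFT JOIN q on dept_id → 7 row(s).
Then LEFT JOIN `departments r` on tag_id: each of those 7 rows is kept; rows whose q.tag_id has no match in r get NULL for r's columns.

(40, NULL); (40, NULL); (50, NULL); (55, NULL); (60, NULL); (65, NULL); (80, NULL)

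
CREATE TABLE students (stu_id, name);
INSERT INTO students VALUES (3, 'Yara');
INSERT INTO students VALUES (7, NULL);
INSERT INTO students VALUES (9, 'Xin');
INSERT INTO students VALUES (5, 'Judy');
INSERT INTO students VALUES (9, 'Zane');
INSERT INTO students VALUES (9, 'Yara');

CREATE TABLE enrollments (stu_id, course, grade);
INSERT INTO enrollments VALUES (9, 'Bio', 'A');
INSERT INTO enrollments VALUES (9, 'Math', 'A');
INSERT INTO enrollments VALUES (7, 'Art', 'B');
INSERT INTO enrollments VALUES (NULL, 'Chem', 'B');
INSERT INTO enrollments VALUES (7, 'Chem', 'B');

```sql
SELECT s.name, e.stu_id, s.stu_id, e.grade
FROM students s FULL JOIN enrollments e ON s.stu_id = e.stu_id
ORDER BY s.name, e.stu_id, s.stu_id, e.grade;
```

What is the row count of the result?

11

FULL OUTER JOIN keeps every row from both sides; unmatched rows get NULL for the other side's columns.
Matching on s.stu_id = e.stu_id. A NULL in a compared column never satisfies the condition.
Matched pairs: 8; unmatched s rows kept: 2; unmatched e rows kept: 1.
Total: 8 matched + 3 padded = 11 rows.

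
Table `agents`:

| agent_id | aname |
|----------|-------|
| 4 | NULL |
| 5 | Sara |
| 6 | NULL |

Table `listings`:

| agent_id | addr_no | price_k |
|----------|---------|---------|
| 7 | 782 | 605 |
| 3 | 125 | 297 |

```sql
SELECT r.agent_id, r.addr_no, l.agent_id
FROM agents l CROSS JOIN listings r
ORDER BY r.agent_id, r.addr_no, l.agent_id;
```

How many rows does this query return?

6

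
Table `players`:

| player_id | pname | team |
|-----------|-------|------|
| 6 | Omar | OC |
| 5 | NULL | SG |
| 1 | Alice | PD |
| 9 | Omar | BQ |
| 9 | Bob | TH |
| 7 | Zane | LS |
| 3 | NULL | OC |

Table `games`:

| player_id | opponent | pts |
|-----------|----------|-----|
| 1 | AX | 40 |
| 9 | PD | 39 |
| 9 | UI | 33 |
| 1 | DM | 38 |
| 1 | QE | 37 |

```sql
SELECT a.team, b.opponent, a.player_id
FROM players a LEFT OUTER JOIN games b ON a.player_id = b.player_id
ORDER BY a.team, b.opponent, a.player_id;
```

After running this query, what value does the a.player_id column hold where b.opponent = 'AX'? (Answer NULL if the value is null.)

LEFT JOIN keeps every row from `players`; unmatched rows get NULL for `games`'s columns.
Matching on a.player_id = b.player_id.
- player_id=6: no b row matches, row kept with b columns NULL.
- player_id=5: no b row matches, row kept with b columns NULL.
- player_id=1: 3 matching b row(s), so 3 row(s) emitted.
- player_id=9: 2 matching b row(s), so 2 row(s) emitted.
- player_id=9: 2 matching b row(s), so 2 row(s) emitted.
- player_id=7: no b row matches, row kept with b columns NULL.
- player_id=3: no b row matches, row kept with b columns NULL.

1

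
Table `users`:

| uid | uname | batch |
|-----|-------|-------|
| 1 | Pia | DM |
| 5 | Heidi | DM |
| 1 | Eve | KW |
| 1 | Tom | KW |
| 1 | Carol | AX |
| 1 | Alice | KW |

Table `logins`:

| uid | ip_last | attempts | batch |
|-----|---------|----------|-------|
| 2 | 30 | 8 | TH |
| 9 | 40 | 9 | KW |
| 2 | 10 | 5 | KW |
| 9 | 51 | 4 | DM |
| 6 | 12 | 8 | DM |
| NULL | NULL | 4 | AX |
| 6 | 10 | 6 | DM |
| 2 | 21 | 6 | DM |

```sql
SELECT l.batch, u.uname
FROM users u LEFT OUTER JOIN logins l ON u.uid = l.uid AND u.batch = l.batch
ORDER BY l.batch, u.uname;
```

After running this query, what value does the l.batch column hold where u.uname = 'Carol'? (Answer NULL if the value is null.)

LEFT JOIN keeps every row from `users`; unmatched rows get NULL for `logins`'s columns.
Matching on u.uid = l.uid AND u.batch = l.batch. A NULL in a compared column never satisfies the condition.
Matched pairs: 0; unmatched u rows kept: 6.

NULL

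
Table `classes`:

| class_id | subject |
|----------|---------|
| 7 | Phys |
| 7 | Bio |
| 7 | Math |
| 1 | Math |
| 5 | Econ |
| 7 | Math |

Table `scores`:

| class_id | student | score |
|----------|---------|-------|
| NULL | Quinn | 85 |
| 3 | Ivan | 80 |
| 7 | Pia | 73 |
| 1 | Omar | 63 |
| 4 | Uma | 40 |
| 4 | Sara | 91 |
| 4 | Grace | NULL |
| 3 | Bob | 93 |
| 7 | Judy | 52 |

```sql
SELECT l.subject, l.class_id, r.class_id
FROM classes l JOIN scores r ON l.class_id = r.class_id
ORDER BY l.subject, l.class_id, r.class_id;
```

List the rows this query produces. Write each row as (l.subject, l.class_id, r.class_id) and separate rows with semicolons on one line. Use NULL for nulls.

(Bio, 7, 7); (Bio, 7, 7); (Math, 1, 1); (Math, 7, 7); (Math, 7, 7); (Math, 7, 7); (Math, 7, 7); (Phys, 7, 7); (Phys, 7, 7)

INNER JOIN keeps only pairs where the ON condition holds.
Matching on l.class_id = r.class_id. A NULL in a compared column never satisfies the condition.
- l row (class_id=7): matches 2 r row(s) → 2 output row(s).
- l row (class_id=7): matches 2 r row(s) → 2 output row(s).
- l row (class_id=7): matches 2 r row(s) → 2 output row(s).
- l row (class_id=1): matches 1 r row(s) → 1 output row(s).
- l row (class_id=5): no match → dropped.
- l row (class_id=7): matches 2 r row(s) → 2 output row(s).
After projecting and ordering:
l.subject | l.class_id | r.class_id
Bio | 7 | 7
Bio | 7 | 7
Math | 1 | 1
Math | 7 | 7
Math | 7 | 7
Math | 7 | 7
Math | 7 | 7
Phys | 7 | 7
Phys | 7 | 7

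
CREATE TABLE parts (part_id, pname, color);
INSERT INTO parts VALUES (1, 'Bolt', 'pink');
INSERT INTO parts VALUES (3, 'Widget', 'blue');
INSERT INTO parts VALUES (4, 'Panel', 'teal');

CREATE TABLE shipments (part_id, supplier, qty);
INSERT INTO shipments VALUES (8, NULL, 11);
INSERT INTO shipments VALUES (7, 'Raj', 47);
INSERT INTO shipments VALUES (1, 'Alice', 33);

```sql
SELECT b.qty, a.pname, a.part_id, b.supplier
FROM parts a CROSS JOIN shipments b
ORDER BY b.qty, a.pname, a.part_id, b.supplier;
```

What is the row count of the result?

CROSS JOIN pairs every row of `parts` with every row of `shipments`: 3 × 3 = 9 rows.

9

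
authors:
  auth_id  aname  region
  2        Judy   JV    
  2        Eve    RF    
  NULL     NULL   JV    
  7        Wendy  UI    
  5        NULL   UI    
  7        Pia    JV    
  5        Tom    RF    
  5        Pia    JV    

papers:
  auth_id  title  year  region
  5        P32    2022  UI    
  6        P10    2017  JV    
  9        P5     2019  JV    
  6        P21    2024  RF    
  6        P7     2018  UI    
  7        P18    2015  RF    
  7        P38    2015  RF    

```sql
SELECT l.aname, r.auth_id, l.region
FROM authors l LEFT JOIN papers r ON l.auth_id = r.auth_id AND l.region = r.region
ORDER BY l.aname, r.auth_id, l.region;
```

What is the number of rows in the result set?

LEFT JOIN keeps every row from `authors`; unmatched rows get NULL for `papers`'s columns.
Matching on l.auth_id = r.auth_id AND l.region = r.region. A NULL in a compared column never satisfies the condition.
- l (auth_id=2, region=JV) has no partner → padded with NULL.
- l (auth_id=2, region=RF) has no partner → padded with NULL.
- l (auth_id=NULL, region=JV) has no partner → padded with NULL.
- l (auth_id=7, region=UI) has no partner → padded with NULL.
- l (auth_id=5, region=UI) pairs with 1 row(s) of r.
- l (auth_id=7, region=JV) has no partner → padded with NULL.
- l (auth_id=5, region=RF) has no partner → padded with NULL.
- l (auth_id=5, region=JV) has no partner → padded with NULL.
Total: 1 matched + 7 padded = 8 rows.

8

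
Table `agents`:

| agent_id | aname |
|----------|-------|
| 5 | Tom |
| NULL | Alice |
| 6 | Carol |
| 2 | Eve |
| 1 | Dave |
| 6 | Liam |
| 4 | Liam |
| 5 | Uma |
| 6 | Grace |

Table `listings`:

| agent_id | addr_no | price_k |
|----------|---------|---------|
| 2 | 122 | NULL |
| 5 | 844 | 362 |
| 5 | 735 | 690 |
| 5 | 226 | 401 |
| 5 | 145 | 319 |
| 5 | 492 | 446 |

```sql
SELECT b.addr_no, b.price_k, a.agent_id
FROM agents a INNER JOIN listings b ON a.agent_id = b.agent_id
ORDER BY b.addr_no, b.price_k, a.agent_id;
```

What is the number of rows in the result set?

11

INNER JOIN keeps only pairs where the ON condition holds.
Matching on a.agent_id = b.agent_id. A NULL in a compared column never satisfies the condition.
- agent_id=5: 5 matching b row(s), so 5 row(s) emitted.
- agent_id=NULL: no matching b row, dropped.
- agent_id=6: no matching b row, dropped.
- agent_id=2: 1 matching b row(s), so 1 row(s) emitted.
- agent_id=1: no matching b row, dropped.
- agent_id=6: no matching b row, dropped.
- agent_id=4: no matching b row, dropped.
- agent_id=5: 5 matching b row(s), so 5 row(s) emitted.
- agent_id=6: no matching b row, dropped.
Total: 11 rows.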